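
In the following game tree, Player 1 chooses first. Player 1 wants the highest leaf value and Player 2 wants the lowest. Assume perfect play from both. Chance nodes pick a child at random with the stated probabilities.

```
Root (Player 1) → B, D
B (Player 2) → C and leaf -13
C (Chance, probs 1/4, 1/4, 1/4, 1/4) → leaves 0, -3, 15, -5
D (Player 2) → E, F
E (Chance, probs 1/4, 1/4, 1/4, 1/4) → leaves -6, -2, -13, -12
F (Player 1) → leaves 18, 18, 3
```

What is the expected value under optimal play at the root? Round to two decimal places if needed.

C (Chance): 1/4·0 + 1/4·-3 + 1/4·15 + 1/4·-5 = 1.75
B (Player 2): min(1.75, -13) = -13
E (Chance): 1/4·-6 + 1/4·-2 + 1/4·-13 + 1/4·-12 = -8.25
F (Player 1): max(18, 18, 3) = 18
D (Player 2): min(-8.25, 18) = -8.25
Root (Player 1): max(-13, -8.25) = -8.25

-8.25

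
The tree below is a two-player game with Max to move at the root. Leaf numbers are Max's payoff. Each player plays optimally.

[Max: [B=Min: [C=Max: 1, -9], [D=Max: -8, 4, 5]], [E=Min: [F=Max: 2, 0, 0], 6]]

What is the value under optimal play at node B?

1

C: max(1, -9) = 1
D: max(-8, 4, 5) = 5
B: min(1, 5) = 1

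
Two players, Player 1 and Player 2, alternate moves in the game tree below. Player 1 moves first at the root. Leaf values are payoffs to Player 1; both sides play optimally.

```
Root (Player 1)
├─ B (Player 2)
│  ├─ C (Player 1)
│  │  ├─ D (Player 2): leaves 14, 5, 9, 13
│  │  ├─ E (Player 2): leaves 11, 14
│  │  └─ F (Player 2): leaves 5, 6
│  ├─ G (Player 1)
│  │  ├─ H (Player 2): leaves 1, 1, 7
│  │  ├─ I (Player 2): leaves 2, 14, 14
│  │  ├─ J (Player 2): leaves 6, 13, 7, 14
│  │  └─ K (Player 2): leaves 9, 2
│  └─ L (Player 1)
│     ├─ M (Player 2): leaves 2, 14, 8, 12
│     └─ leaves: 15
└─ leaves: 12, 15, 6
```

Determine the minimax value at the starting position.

15

D (Player 2): min(14, 5, 9, 13) = 5
E (Player 2): min(11, 14) = 11
F (Player 2): min(5, 6) = 5
C (Player 1): max(5, 11, 5) = 11
H (Player 2): min(1, 1, 7) = 1
I (Player 2): min(2, 14, 14) = 2
J (Player 2): min(6, 13, 7, 14) = 6
K (Player 2): min(9, 2) = 2
G (Player 1): max(1, 2, 6, 2) = 6
M (Player 2): min(2, 14, 8, 12) = 2
L (Player 1): max(2, 15) = 15
B (Player 2): min(11, 6, 15) = 6
Root (Player 1): max(6, 12, 15, 6) = 15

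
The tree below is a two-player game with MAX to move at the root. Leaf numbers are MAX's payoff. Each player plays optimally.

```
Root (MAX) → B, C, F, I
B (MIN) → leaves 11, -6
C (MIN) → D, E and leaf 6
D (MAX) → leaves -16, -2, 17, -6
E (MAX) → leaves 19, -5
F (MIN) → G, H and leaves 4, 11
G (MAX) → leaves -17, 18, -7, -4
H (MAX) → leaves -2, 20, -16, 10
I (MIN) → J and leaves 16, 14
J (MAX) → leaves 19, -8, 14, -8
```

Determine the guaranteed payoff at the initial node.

B (MIN): min(11, -6) = -6
D (MAX): max(-16, -2, 17, -6) = 17
E (MAX): max(19, -5) = 19
C (MIN): min(17, 19, 6) = 6
G (MAX): max(-17, 18, -7, -4) = 18
H (MAX): max(-2, 20, -16, 10) = 20
F (MIN): min(18, 20, 4, 11) = 4
J (MAX): max(19, -8, 14, -8) = 19
I (MIN): min(19, 16, 14) = 14
Root (MAX): max(-6, 6, 4, 14) = 14

14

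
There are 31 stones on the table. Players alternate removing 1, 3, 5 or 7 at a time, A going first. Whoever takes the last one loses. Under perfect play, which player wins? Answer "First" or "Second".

Mark each pile size as W (mover wins) or L (mover loses):
i:   0  1  2  3  4  5  6  7  8  9 10 11 12 13 14 15 16 17 18 19 20 21 22 23 24 25 26 27 28 29 30 31
     W  L  W  L  W  L  W  L  W  L  W  L  W  L  W  L  W  L  W  L  W  L  W  L  W  L  W  L  W  L  W  L
Position 31 is L, so the second player wins.

Second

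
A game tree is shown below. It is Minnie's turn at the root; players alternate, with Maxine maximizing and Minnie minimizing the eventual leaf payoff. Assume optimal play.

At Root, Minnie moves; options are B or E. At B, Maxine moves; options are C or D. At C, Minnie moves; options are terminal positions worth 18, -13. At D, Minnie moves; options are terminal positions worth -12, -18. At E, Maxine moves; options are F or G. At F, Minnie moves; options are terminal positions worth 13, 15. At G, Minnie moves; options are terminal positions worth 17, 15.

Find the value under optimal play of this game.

-13

C (Minnie): min(18, -13) = -13
D (Minnie): min(-12, -18) = -18
B (Maxine): max(-13, -18) = -13
F (Minnie): min(13, 15) = 13
G (Minnie): min(17, 15) = 15
E (Maxine): max(13, 15) = 15
Root (Minnie): min(-13, 15) = -13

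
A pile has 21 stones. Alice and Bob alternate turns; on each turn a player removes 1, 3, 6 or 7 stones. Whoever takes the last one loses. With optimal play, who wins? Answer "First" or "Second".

i:   0  1  2  3  4  5  6  7  8  9 10 11 12 13 14 15 16 17 18 19 20 21
     W  L  W  L  W  L  W  W  W  W  W  W  W  L  W  L  W  L  W  W  W  W
Position 21 is W, so the first player wins.

First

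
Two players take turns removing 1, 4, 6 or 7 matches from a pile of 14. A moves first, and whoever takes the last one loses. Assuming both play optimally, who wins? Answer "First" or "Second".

Second

i:   0  1  2  3  4  5  6  7  8  9 10 11 12 13 14
     W  L  W  L  W  W  L  W  W  W  W  L  W  W  L
Position 14 is L, so the second player wins.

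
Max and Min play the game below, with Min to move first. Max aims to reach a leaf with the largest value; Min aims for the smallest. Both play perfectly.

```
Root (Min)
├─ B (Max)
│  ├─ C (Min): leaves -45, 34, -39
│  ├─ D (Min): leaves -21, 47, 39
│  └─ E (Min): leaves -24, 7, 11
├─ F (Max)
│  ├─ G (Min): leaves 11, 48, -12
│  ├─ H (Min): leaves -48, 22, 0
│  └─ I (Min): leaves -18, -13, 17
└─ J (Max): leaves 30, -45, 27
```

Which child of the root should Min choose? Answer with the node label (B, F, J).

B

C (Min): min(-45, 34, -39) = -45
D (Min): min(-21, 47, 39) = -21
E (Min): min(-24, 7, 11) = -24
B (Max): max(-45, -21, -24) = -21
G (Min): min(11, 48, -12) = -12
H (Min): min(-48, 22, 0) = -48
I (Min): min(-18, -13, 17) = -18
F (Max): max(-12, -48, -18) = -12
J (Max): max(30, -45, 27) = 30
Root (Min): min(-21, -12, 30) = -21
Min picks the child with the lowest value: B (value -21).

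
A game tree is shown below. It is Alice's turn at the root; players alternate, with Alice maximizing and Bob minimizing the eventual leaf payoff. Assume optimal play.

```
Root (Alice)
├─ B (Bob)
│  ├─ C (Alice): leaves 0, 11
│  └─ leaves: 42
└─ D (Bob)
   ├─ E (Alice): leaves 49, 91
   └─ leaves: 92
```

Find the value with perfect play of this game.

91

C (Alice): max(0, 11) = 11
B (Bob): min(11, 42) = 11
E (Alice): max(49, 91) = 91
D (Bob): min(91, 92) = 91
Root (Alice): max(11, 91) = 91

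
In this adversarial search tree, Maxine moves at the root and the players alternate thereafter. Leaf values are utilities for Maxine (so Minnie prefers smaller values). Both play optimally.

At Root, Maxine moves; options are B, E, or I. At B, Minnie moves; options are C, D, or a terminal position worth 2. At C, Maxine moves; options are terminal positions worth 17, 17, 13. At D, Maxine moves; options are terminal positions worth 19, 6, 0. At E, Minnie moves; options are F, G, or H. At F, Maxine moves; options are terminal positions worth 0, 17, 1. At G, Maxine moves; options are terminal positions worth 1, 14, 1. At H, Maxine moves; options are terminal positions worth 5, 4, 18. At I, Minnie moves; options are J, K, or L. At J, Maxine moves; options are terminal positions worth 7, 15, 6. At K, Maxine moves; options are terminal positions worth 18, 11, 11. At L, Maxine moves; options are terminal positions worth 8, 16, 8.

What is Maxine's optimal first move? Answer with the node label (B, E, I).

C (Maxine): max(17, 17, 13) = 17
D (Maxine): max(19, 6, 0) = 19
B (Minnie): min(17, 19, 2) = 2
F (Maxine): max(0, 17, 1) = 17
G (Maxine): max(1, 14, 1) = 14
H (Maxine): max(5, 4, 18) = 18
E (Minnie): min(17, 14, 18) = 14
J (Maxine): max(7, 15, 6) = 15
K (Maxine): max(18, 11, 11) = 18
L (Maxine): max(8, 16, 8) = 16
I (Minnie): min(15, 18, 16) = 15
Root (Maxine): max(2, 14, 15) = 15
Maxine picks the child with the highest value: I (value 15).

I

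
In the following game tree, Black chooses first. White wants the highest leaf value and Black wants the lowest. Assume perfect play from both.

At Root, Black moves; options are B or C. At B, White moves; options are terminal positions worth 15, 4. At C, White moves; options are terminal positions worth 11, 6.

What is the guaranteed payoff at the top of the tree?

11

B (White): max(15, 4) = 15
C (White): max(11, 6) = 11
Root (Black): min(15, 11) = 11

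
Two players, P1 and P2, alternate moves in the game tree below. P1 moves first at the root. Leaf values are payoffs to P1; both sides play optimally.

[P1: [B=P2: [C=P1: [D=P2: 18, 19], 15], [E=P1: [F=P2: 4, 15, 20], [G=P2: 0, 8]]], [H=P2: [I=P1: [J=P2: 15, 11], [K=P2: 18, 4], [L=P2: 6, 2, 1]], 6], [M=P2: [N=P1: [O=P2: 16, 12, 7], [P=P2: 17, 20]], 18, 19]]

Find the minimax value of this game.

17

D (P2): min(18, 19) = 18
C (P1): max(18, 15) = 18
F (P2): min(4, 15, 20) = 4
G (P2): min(0, 8) = 0
E (P1): max(4, 0) = 4
B (P2): min(18, 4) = 4
J (P2): min(15, 11) = 11
K (P2): min(18, 4) = 4
L (P2): min(6, 2, 1) = 1
I (P1): max(11, 4, 1) = 11
H (P2): min(11, 6) = 6
O (P2): min(16, 12, 7) = 7
P (P2): min(17, 20) = 17
N (P1): max(7, 17) = 17
M (P2): min(17, 18, 19) = 17
Root (P1): max(4, 6, 17) = 17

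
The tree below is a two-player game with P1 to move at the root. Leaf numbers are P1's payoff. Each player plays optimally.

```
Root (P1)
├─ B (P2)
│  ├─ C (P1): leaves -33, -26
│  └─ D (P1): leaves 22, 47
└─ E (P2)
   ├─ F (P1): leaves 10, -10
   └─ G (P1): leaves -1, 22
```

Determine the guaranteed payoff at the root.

10

C (P1): max(-33, -26) = -26
D (P1): max(22, 47) = 47
B (P2): min(-26, 47) = -26
F (P1): max(10, -10) = 10
G (P1): max(-1, 22) = 22
E (P2): min(10, 22) = 10
Root (P1): max(-26, 10) = 10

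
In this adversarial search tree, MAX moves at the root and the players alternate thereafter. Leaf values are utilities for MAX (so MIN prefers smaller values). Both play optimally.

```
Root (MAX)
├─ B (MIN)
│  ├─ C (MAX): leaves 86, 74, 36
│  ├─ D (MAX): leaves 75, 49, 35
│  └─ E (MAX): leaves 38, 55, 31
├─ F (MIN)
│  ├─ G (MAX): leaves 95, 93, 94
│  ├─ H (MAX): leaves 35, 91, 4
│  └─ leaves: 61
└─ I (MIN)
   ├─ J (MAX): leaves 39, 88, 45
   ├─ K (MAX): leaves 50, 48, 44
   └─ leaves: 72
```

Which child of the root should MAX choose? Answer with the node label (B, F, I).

F

C (MAX): max(86, 74, 36) = 86
D (MAX): max(75, 49, 35) = 75
E (MAX): max(38, 55, 31) = 55
B (MIN): min(86, 75, 55) = 55
G (MAX): max(95, 93, 94) = 95
H (MAX): max(35, 91, 4) = 91
F (MIN): min(95, 91, 61) = 61
J (MAX): max(39, 88, 45) = 88
K (MAX): max(50, 48, 44) = 50
I (MIN): min(88, 50, 72) = 50
Root (MAX): max(55, 61, 50) = 61
MAX picks the child with the highest value: F (value 61).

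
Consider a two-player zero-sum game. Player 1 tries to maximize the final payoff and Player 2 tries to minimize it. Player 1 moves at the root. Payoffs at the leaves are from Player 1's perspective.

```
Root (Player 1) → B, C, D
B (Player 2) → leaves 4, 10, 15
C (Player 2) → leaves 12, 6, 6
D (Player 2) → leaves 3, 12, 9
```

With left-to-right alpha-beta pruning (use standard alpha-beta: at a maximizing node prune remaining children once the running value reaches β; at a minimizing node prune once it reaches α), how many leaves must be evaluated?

B [α=-∞,β=+∞]: v=4
C [α=4,β=+∞]: v=6
D [α=6,β=+∞]: v=3 after child 1 ≤ α → α-cutoff, skip 2
Root [α=-∞,β=+∞]: v=6
Leaves evaluated: 7 of 9.

7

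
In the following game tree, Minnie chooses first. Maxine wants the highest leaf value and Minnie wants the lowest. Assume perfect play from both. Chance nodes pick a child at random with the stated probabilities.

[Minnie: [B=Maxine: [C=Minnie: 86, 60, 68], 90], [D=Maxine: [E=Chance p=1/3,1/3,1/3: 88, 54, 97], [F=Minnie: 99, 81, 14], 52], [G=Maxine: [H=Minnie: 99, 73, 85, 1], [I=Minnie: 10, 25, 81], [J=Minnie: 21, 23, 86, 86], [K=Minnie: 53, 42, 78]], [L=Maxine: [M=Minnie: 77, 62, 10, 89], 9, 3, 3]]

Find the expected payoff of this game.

C (Minnie): min(86, 60, 68) = 60
B (Maxine): max(60, 90) = 90
E (Chance): 1/3·88 + 1/3·54 + 1/3·97 = 79.67
F (Minnie): min(99, 81, 14) = 14
D (Maxine): max(79.67, 14, 52) = 79.67
H (Minnie): min(99, 73, 85, 1) = 1
I (Minnie): min(10, 25, 81) = 10
J (Minnie): min(21, 23, 86, 86) = 21
K (Minnie): min(53, 42, 78) = 42
G (Maxine): max(1, 10, 21, 42) = 42
M (Minnie): min(77, 62, 10, 89) = 10
L (Maxine): max(10, 9, 3, 3) = 10
Root (Minnie): min(90, 79.67, 42, 10) = 10

10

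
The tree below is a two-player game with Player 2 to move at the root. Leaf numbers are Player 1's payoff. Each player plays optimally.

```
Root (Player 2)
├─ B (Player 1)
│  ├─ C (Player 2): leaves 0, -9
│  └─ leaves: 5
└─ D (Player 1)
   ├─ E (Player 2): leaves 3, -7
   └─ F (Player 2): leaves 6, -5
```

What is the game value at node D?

E: min(3, -7) = -7
F: min(6, -5) = -5
D: max(-7, -5) = -5

-5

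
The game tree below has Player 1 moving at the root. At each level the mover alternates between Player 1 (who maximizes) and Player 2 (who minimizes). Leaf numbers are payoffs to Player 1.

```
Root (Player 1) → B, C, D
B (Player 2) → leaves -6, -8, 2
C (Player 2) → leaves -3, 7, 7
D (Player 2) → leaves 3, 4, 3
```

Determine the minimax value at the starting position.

B (Player 2): min(-6, -8, 2) = -8
C (Player 2): min(-3, 7, 7) = -3
D (Player 2): min(3, 4, 3) = 3
Root (Player 1): max(-8, -3, 3) = 3

3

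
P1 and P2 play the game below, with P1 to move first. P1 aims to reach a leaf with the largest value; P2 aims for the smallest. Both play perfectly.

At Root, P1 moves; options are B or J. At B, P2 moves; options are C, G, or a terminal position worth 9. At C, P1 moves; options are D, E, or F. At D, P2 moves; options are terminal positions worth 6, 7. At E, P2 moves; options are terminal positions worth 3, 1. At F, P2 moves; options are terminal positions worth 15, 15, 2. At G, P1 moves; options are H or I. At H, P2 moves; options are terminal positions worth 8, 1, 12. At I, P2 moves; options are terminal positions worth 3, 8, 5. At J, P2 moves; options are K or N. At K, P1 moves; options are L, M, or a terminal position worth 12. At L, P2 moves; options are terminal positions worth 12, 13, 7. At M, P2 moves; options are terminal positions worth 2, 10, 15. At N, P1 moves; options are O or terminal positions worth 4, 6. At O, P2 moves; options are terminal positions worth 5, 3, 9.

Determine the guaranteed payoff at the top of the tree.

D (P2): min(6, 7) = 6
E (P2): min(3, 1) = 1
F (P2): min(15, 15, 2) = 2
C (P1): max(6, 1, 2) = 6
H (P2): min(8, 1, 12) = 1
I (P2): min(3, 8, 5) = 3
G (P1): max(1, 3) = 3
B (P2): min(6, 3, 9) = 3
L (P2): min(12, 13, 7) = 7
M (P2): min(2, 10, 15) = 2
K (P1): max(7, 2, 12) = 12
O (P2): min(5, 3, 9) = 3
N (P1): max(3, 4, 6) = 6
J (P2): min(12, 6) = 6
Root (P1): max(3, 6) = 6

6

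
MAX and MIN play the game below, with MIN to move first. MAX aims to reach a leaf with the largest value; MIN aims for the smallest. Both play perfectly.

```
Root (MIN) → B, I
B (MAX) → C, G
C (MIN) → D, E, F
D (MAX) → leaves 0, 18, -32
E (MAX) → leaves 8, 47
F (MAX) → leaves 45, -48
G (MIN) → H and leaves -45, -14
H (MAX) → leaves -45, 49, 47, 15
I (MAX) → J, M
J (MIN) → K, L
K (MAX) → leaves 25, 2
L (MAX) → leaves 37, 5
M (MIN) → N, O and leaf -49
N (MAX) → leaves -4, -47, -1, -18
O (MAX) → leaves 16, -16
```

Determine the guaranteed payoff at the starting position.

D (MAX): max(0, 18, -32) = 18
E (MAX): max(8, 47) = 47
F (MAX): max(45, -48) = 45
C (MIN): min(18, 47, 45) = 18
H (MAX): max(-45, 49, 47, 15) = 49
G (MIN): min(49, -45, -14) = -45
B (MAX): max(18, -45) = 18
K (MAX): max(25, 2) = 25
L (MAX): max(37, 5) = 37
J (MIN): min(25, 37) = 25
N (MAX): max(-4, -47, -1, -18) = -1
O (MAX): max(16, -16) = 16
M (MIN): min(-1, 16, -49) = -49
I (MAX): max(25, -49) = 25
Root (MIN): min(18, 25) = 18

18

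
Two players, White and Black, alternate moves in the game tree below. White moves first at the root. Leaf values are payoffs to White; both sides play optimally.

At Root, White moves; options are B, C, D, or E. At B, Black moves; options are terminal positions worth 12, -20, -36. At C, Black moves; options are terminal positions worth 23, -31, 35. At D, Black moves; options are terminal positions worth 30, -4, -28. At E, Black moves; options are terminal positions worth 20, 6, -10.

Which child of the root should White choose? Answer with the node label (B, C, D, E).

B (Black): min(12, -20, -36) = -36
C (Black): min(23, -31, 35) = -31
D (Black): min(30, -4, -28) = -28
E (Black): min(20, 6, -10) = -10
Root (White): max(-36, -31, -28, -10) = -10
White picks the child with the highest value: E (value -10).

E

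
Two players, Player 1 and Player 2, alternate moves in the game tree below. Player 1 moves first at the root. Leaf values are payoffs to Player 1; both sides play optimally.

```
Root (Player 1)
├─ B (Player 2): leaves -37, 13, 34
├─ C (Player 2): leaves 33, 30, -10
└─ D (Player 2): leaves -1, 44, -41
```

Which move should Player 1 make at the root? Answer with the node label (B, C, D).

C

B (Player 2): min(-37, 13, 34) = -37
C (Player 2): min(33, 30, -10) = -10
D (Player 2): min(-1, 44, -41) = -41
Root (Player 1): max(-37, -10, -41) = -10
Player 1 picks the child with the highest value: C (value -10).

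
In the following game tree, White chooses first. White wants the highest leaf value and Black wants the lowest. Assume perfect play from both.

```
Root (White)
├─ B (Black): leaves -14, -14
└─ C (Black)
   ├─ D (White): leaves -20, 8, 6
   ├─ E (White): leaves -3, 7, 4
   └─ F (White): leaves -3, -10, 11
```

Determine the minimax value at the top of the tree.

B (Black): min(-14, -14) = -14
D (White): max(-20, 8, 6) = 8
E (White): max(-3, 7, 4) = 7
F (White): max(-3, -10, 11) = 11
C (Black): min(8, 7, 11) = 7
Root (White): max(-14, 7) = 7

7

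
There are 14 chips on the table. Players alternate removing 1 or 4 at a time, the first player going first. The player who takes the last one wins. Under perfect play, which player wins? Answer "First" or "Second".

Compute winning (W) and losing (L) positions by backward induction:
i:   0  1  2  3  4  5  6  7  8  9 10 11 12 13 14
     L  W  L  W  W  L  W  L  W  W  L  W  L  W  W
Position 14 is W, so the first player wins.

First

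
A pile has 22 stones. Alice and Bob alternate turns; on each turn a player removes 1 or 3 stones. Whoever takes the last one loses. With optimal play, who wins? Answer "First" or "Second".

i:   0  1  2  3  4  5  6  7  8  9 10 11 12 13 14 15 16 17 18 19 20 21 22
     W  L  W  L  W  L  W  L  W  L  W  L  W  L  W  L  W  L  W  L  W  L  W
Position 22 is W, so the first player wins.

First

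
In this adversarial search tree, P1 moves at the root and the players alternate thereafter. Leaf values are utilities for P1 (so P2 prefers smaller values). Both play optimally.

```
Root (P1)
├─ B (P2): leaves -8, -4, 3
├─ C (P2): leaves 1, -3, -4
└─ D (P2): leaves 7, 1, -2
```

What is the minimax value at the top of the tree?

-2

B (P2): min(-8, -4, 3) = -8
C (P2): min(1, -3, -4) = -4
D (P2): min(7, 1, -2) = -2
Root (P1): max(-8, -4, -2) = -2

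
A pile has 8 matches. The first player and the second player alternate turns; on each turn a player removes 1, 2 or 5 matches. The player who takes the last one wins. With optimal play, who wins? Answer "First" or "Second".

Mark each pile size as W (mover wins) or L (mover loses):
i:   0  1  2  3  4  5  6  7  8
     L  W  W  L  W  W  L  W  W
Position 8 is W, so the first player wins.

First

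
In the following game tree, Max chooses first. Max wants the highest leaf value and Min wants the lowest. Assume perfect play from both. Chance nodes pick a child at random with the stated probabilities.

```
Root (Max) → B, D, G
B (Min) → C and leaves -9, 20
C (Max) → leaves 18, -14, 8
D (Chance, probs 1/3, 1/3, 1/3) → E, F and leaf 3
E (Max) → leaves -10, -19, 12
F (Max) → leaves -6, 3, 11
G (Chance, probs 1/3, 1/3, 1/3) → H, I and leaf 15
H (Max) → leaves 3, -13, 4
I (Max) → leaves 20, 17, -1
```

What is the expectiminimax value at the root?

C (Max): max(18, -14, 8) = 18
B (Min): min(18, -9, 20) = -9
E (Max): max(-10, -19, 12) = 12
F (Max): max(-6, 3, 11) = 11
D (Chance): 1/3·12 + 1/3·11 + 1/3·3 = 8.67
H (Max): max(3, -13, 4) = 4
I (Max): max(20, 17, -1) = 20
G (Chance): 1/3·4 + 1/3·20 + 1/3·15 = 13
Root (Max): max(-9, 8.67, 13) = 13

13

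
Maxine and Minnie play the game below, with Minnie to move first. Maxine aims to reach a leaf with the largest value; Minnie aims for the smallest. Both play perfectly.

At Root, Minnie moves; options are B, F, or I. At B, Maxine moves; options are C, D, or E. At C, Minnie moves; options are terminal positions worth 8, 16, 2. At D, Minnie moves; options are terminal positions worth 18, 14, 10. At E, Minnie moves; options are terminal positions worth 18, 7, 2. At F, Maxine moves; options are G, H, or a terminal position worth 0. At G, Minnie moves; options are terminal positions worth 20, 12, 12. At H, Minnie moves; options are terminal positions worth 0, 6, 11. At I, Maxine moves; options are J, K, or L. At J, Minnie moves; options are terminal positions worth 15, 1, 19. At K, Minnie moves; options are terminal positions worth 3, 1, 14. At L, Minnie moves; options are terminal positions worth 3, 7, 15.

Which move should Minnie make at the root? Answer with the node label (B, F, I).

C (Minnie): min(8, 16, 2) = 2
D (Minnie): min(18, 14, 10) = 10
E (Minnie): min(18, 7, 2) = 2
B (Maxine): max(2, 10, 2) = 10
G (Minnie): min(20, 12, 12) = 12
H (Minnie): min(0, 6, 11) = 0
F (Maxine): max(12, 0, 0) = 12
J (Minnie): min(15, 1, 19) = 1
K (Minnie): min(3, 1, 14) = 1
L (Minnie): min(3, 7, 15) = 3
I (Maxine): max(1, 1, 3) = 3
Root (Minnie): min(10, 12, 3) = 3
Minnie picks the child with the lowest value: I (value 3).

I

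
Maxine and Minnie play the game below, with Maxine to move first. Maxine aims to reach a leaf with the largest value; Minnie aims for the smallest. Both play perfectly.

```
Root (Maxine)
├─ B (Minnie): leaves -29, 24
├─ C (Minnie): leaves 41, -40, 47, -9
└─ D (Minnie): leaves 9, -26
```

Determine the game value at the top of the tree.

-26

B (Minnie): min(-29, 24) = -29
C (Minnie): min(41, -40, 47, -9) = -40
D (Minnie): min(9, -26) = -26
Root (Maxine): max(-29, -40, -26) = -26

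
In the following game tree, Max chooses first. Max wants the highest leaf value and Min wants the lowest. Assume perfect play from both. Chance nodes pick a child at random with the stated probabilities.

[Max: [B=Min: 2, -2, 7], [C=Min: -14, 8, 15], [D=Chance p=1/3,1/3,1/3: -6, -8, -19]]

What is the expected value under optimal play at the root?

B (Min): min(2, -2, 7) = -2
C (Min): min(-14, 8, 15) = -14
D (Chance): 1/3·-6 + 1/3·-8 + 1/3·-19 = -11
Root (Max): max(-2, -14, -11) = -2

-2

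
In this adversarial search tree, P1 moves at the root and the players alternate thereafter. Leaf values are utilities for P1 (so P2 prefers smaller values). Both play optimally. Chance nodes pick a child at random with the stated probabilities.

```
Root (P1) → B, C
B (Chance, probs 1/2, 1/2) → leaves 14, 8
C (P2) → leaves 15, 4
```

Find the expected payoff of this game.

11

B (Chance): 1/2·14 + 1/2·8 = 11
C (P2): min(15, 4) = 4
Root (P1): max(11, 4) = 11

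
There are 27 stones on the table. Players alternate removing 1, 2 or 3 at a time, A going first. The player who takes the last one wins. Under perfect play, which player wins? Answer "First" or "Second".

Mark each pile size as W (mover wins) or L (mover loses):
i:   0  1  2  3  4  5  6  7  8  9 10 11 12 13 14 15 16 17 18 19 20 21 22 23 24 25 26 27
     L  W  W  W  L  W  W  W  L  W  W  W  L  W  W  W  L  W  W  W  L  W  W  W  L  W  W  W
Position 27 is W, so the first player wins.

First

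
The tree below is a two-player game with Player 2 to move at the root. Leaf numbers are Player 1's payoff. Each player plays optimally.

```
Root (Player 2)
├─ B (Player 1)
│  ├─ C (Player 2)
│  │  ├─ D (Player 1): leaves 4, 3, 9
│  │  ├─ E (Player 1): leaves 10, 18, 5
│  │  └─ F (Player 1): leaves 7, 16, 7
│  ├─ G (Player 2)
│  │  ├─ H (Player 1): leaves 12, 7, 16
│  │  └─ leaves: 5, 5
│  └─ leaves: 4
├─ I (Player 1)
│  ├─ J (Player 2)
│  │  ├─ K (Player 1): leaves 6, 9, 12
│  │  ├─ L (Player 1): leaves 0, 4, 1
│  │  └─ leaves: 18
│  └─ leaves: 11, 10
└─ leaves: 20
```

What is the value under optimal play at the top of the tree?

D (Player 1): max(4, 3, 9) = 9
E (Player 1): max(10, 18, 5) = 18
F (Player 1): max(7, 16, 7) = 16
C (Player 2): min(9, 18, 16) = 9
H (Player 1): max(12, 7, 16) = 16
G (Player 2): min(16, 5, 5) = 5
B (Player 1): max(9, 5, 4) = 9
K (Player 1): max(6, 9, 12) = 12
L (Player 1): max(0, 4, 1) = 4
J (Player 2): min(12, 4, 18) = 4
I (Player 1): max(4, 11, 10) = 11
Root (Player 2): min(9, 11, 20) = 9

9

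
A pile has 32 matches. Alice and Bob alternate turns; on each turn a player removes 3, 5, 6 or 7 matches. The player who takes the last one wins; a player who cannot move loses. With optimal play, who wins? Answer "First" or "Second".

W/L table (W = player to move can force a win):
i:   0  1  2  3  4  5  6  7  8  9 10 11 12 13 14 15 16 17 18 19 20 21 22 23 24 25 26 27 28 29 30 31 32
     L  L  L  W  W  W  W  W  W  W  L  L  L  W  W  W  W  W  W  W  L  L  L  W  W  W  W  W  W  W  L  L  L
Position 32 is L, so the second player wins.

Second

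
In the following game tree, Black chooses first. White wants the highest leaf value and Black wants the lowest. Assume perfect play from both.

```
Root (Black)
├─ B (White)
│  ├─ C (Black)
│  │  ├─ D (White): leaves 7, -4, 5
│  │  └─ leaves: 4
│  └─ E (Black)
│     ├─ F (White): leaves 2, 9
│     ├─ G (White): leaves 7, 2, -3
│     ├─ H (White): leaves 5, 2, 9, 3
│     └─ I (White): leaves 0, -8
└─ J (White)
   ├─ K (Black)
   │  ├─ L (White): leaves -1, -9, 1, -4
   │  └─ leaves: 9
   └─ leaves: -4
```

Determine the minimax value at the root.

D (White): max(7, -4, 5) = 7
C (Black): min(7, 4) = 4
F (White): max(2, 9) = 9
G (White): max(7, 2, -3) = 7
H (White): max(5, 2, 9, 3) = 9
I (White): max(0, -8) = 0
E (Black): min(9, 7, 9, 0) = 0
B (White): max(4, 0) = 4
L (White): max(-1, -9, 1, -4) = 1
K (Black): min(1, 9) = 1
J (White): max(1, -4) = 1
Root (Black): min(4, 1) = 1

1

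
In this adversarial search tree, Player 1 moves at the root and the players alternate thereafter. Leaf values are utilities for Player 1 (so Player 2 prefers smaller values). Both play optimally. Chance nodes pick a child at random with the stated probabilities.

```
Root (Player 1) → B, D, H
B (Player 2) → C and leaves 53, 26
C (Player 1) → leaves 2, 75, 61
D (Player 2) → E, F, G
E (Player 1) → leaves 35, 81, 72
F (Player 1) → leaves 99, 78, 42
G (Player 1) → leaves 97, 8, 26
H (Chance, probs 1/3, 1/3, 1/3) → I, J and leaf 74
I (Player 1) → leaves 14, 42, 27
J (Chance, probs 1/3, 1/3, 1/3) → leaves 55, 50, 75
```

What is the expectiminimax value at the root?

81

C (Player 1): max(2, 75, 61) = 75
B (Player 2): min(75, 53, 26) = 26
E (Player 1): max(35, 81, 72) = 81
F (Player 1): max(99, 78, 42) = 99
G (Player 1): max(97, 8, 26) = 97
D (Player 2): min(81, 99, 97) = 81
I (Player 1): max(14, 42, 27) = 42
J (Chance): 1/3·55 + 1/3·50 + 1/3·75 = 60
H (Chance): 1/3·42 + 1/3·60 + 1/3·74 = 58.67
Root (Player 1): max(26, 81, 58.67) = 81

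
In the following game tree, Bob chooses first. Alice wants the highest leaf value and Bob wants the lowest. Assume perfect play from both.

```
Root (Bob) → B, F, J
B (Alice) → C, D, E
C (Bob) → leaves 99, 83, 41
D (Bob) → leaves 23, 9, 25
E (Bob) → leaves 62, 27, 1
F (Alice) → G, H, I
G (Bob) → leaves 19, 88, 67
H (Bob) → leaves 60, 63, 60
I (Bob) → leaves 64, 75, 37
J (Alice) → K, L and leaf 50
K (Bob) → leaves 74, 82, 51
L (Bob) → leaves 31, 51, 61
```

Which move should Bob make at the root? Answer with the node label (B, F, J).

C (Bob): min(99, 83, 41) = 41
D (Bob): min(23, 9, 25) = 9
E (Bob): min(62, 27, 1) = 1
B (Alice): max(41, 9, 1) = 41
G (Bob): min(19, 88, 67) = 19
H (Bob): min(60, 63, 60) = 60
I (Bob): min(64, 75, 37) = 37
F (Alice): max(19, 60, 37) = 60
K (Bob): min(74, 82, 51) = 51
L (Bob): min(31, 51, 61) = 31
J (Alice): max(51, 31, 50) = 51
Root (Bob): min(41, 60, 51) = 41
Bob picks the child with the lowest value: B (value 41).

B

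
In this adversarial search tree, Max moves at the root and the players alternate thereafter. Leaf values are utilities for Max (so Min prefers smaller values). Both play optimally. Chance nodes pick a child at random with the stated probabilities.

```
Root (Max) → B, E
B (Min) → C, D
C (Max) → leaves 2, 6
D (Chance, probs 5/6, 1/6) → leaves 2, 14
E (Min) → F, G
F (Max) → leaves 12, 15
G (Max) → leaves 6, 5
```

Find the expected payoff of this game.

6

C (Max): max(2, 6) = 6
D (Chance): 5/6·2 + 1/6·14 = 4
B (Min): min(6, 4) = 4
F (Max): max(12, 15) = 15
G (Max): max(6, 5) = 6
E (Min): min(15, 6) = 6
Root (Max): max(4, 6) = 6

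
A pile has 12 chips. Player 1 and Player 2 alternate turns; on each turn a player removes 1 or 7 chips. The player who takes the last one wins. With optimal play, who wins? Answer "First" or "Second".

Second

i:   0  1  2  3  4  5  6  7  8  9 10 11 12
     L  W  L  W  L  W  L  W  L  W  L  W  L
Position 12 is L, so the second player wins.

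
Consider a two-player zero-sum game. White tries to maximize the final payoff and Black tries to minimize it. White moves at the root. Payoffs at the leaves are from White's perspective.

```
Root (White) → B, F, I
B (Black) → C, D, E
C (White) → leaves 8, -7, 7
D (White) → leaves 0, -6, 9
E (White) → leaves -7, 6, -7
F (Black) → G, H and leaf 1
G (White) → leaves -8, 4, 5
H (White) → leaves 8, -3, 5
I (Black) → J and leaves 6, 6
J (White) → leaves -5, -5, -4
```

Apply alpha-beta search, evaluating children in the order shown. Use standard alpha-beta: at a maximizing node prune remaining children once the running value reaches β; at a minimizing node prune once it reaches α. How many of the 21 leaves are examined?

C [α=-∞,β=+∞]: v=8
D [α=-∞,β=8]: v=9
E [α=-∞,β=8]: v=6
B [α=-∞,β=+∞]: v=6
G [α=6,β=+∞]: v=5
F [α=6,β=+∞]: v=5 after child 1 ≤ α → α-cutoff, skip 2
J [α=6,β=+∞]: v=-4
I [α=6,β=+∞]: v=-4 after child 1 ≤ α → α-cutoff, skip 2
Root [α=-∞,β=+∞]: v=6
Leaves evaluated: 15 of 21.

15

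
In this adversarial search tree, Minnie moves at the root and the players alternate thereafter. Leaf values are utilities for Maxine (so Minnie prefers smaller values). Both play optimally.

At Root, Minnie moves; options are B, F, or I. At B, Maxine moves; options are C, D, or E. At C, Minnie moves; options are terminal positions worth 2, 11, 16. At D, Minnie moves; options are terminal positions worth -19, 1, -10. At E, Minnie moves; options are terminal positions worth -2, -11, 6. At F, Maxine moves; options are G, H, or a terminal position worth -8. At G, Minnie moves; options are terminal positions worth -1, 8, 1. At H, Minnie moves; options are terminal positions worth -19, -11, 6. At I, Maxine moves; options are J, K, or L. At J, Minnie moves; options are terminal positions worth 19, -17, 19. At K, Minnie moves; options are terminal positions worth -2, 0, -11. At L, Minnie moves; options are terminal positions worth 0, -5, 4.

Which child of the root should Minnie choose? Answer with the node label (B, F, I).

I

C (Minnie): min(2, 11, 16) = 2
D (Minnie): min(-19, 1, -10) = -19
E (Minnie): min(-2, -11, 6) = -11
B (Maxine): max(2, -19, -11) = 2
G (Minnie): min(-1, 8, 1) = -1
H (Minnie): min(-19, -11, 6) = -19
F (Maxine): max(-1, -19, -8) = -1
J (Minnie): min(19, -17, 19) = -17
K (Minnie): min(-2, 0, -11) = -11
L (Minnie): min(0, -5, 4) = -5
I (Maxine): max(-17, -11, -5) = -5
Root (Minnie): min(2, -1, -5) = -5
Minnie picks the child with the lowest value: I (value -5).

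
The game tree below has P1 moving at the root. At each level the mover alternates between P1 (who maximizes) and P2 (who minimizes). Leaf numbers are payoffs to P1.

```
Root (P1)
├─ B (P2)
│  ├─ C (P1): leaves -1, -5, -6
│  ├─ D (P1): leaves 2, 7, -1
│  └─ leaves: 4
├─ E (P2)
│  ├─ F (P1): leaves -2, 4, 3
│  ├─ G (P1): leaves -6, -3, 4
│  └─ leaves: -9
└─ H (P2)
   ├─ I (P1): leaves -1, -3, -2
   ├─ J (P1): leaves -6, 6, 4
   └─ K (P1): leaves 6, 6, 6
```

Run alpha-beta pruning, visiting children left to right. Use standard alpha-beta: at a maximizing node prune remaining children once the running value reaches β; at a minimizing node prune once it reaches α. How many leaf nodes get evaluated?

15

C [α=-∞,β=+∞]: v=-1
D [α=-∞,β=-1]: v=2 after child 1 ≥ β → β-cutoff, skip 2
B [α=-∞,β=+∞]: v=-1
F [α=-1,β=+∞]: v=4
G [α=-1,β=4]: v=4
E [α=-1,β=+∞]: v=-9
I [α=-1,β=+∞]: v=-1
H [α=-1,β=+∞]: v=-1 after child 1 ≤ α → α-cutoff, skip 2
Root [α=-∞,β=+∞]: v=-1
Leaves evaluated: 15 of 23.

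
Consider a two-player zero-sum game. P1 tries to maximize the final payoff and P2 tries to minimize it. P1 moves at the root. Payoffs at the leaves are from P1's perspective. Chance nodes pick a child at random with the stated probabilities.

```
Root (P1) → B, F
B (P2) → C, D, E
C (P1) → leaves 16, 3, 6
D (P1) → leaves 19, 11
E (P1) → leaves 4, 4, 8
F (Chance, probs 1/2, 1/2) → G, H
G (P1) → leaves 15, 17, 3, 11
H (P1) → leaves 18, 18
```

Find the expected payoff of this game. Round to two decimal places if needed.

C (P1): max(16, 3, 6) = 16
D (P1): max(19, 11) = 19
E (P1): max(4, 4, 8) = 8
B (P2): min(16, 19, 8) = 8
G (P1): max(15, 17, 3, 11) = 17
H (P1): max(18, 18) = 18
F (Chance): 1/2·17 + 1/2·18 = 17.5
Root (P1): max(8, 17.5) = 17.5

17.5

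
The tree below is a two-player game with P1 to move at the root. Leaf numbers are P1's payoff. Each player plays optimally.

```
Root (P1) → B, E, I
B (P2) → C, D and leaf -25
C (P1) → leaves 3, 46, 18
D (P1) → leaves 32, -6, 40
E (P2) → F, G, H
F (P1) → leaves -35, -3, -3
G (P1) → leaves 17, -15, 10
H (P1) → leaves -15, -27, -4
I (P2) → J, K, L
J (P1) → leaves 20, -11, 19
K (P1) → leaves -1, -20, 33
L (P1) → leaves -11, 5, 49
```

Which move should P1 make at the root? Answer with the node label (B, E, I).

I

C (P1): max(3, 46, 18) = 46
D (P1): max(32, -6, 40) = 40
B (P2): min(46, 40, -25) = -25
F (P1): max(-35, -3, -3) = -3
G (P1): max(17, -15, 10) = 17
H (P1): max(-15, -27, -4) = -4
E (P2): min(-3, 17, -4) = -4
J (P1): max(20, -11, 19) = 20
K (P1): max(-1, -20, 33) = 33
L (P1): max(-11, 5, 49) = 49
I (P2): min(20, 33, 49) = 20
Root (P1): max(-25, -4, 20) = 20
P1 picks the child with the highest value: I (value 20).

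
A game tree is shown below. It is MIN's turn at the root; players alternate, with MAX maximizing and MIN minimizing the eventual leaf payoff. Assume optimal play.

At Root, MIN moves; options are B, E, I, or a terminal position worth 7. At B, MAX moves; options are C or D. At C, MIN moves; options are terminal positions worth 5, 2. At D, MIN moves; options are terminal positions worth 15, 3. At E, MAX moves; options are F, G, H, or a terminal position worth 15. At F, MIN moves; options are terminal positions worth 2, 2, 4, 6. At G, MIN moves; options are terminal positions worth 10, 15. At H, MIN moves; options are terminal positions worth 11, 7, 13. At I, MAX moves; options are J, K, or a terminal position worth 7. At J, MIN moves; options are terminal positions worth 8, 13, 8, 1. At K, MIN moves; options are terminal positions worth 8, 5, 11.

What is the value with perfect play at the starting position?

C (MIN): min(5, 2) = 2
D (MIN): min(15, 3) = 3
B (MAX): max(2, 3) = 3
F (MIN): min(2, 2, 4, 6) = 2
G (MIN): min(10, 15) = 10
H (MIN): min(11, 7, 13) = 7
E (MAX): max(2, 10, 7, 15) = 15
J (MIN): min(8, 13, 8, 1) = 1
K (MIN): min(8, 5, 11) = 5
I (MAX): max(1, 5, 7) = 7
Root (MIN): min(3, 15, 7, 7) = 3

3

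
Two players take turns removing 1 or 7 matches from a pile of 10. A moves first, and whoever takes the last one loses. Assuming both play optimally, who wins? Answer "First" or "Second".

W/L table (W = player to move can force a win):
i:   0  1  2  3  4  5  6  7  8  9 10
     W  L  W  L  W  L  W  L  W  L  W
Position 10 is W, so the first player wins.

First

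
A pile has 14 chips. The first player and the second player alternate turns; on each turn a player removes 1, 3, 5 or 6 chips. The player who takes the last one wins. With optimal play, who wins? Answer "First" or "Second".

First

i:   0  1  2  3  4  5  6  7  8  9 10 11 12 13 14
     L  W  L  W  L  W  W  W  W  W  W  L  W  L  W
Position 14 is W, so the first player wins.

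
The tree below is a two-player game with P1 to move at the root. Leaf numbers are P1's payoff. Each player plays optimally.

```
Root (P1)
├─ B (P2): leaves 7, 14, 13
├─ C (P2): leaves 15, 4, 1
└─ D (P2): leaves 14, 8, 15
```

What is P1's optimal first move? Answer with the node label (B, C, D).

B (P2): min(7, 14, 13) = 7
C (P2): min(15, 4, 1) = 1
D (P2): min(14, 8, 15) = 8
Root (P1): max(7, 1, 8) = 8
P1 picks the child with the highest value: D (value 8).

D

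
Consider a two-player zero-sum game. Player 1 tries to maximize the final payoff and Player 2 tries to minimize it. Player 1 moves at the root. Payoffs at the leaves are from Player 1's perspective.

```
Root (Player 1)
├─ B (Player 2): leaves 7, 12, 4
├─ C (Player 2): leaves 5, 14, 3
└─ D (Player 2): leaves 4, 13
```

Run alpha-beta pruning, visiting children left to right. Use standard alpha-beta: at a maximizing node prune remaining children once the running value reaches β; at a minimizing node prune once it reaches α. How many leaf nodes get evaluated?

7

B [α=-∞,β=+∞]: v=4
C [α=4,β=+∞]: v=3
D [α=4,β=+∞]: v=4 after child 1 ≤ α → α-cutoff, skip 1
Root [α=-∞,β=+∞]: v=4
Leaves evaluated: 7 of 8.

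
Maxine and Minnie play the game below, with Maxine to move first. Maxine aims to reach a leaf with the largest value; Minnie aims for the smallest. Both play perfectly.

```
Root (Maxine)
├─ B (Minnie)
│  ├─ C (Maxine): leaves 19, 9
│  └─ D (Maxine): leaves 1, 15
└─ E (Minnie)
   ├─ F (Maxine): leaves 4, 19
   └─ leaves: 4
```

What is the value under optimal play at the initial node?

C (Maxine): max(19, 9) = 19
D (Maxine): max(1, 15) = 15
B (Minnie): min(19, 15) = 15
F (Maxine): max(4, 19) = 19
E (Minnie): min(19, 4) = 4
Root (Maxine): max(15, 4) = 15

15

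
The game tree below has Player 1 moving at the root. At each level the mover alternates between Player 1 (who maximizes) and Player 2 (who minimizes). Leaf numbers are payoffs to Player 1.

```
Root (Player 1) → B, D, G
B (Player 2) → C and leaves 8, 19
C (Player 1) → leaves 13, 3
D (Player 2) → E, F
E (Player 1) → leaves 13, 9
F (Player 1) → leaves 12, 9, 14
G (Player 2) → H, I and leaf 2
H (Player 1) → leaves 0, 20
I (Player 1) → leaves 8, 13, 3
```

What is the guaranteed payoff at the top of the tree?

13

C (Player 1): max(13, 3) = 13
B (Player 2): min(13, 8, 19) = 8
E (Player 1): max(13, 9) = 13
F (Player 1): max(12, 9, 14) = 14
D (Player 2): min(13, 14) = 13
H (Player 1): max(0, 20) = 20
I (Player 1): max(8, 13, 3) = 13
G (Player 2): min(20, 13, 2) = 2
Root (Player 1): max(8, 13, 2) = 13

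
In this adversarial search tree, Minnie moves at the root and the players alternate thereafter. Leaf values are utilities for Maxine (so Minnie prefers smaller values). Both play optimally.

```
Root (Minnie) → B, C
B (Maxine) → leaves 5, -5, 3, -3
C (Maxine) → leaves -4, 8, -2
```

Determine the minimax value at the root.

B (Maxine): max(5, -5, 3, -3) = 5
C (Maxine): max(-4, 8, -2) = 8
Root (Minnie): min(5, 8) = 5

5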